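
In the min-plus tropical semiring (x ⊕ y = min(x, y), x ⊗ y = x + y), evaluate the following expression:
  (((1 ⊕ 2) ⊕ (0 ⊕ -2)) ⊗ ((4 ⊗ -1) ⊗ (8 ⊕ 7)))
(((1 ⊕ 2) ⊕ (0 ⊕ -2)) ⊗ ((4 ⊗ -1) ⊗ (8 ⊕ 7))) = 8

Expand innermost to outermost. Recall ⊕ takes the minimum of its arguments and ⊗ takes their sum. Working out the expression (((1 ⊕ 2) ⊕ (0 ⊕ -2)) ⊗ ((4 ⊗ -1) ⊗ (8 ⊕ 7))) gives 8.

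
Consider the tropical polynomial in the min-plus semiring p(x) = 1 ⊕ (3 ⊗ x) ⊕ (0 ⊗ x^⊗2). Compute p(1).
p(1) = 1

A tropical monomial a ⊗ x^⊗i evaluates to a + i · x. Evaluating each term at x = 1:
  Term 0 contributes 1 + 0 · 1 = 1
  Term 1 contributes 3 + 1 · 1 = 4
  Term 2 contributes 0 + 2 · 1 = 2
p(1) = ⊕ of these = min[1, 4, 2] = 1.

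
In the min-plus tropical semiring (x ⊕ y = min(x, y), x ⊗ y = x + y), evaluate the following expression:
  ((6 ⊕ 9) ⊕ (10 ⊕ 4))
((6 ⊕ 9) ⊕ (10 ⊕ 4)) = 4

Expand innermost to outermost. Recall ⊕ takes the minimum of its arguments and ⊗ takes their sum. Working out the expression ((6 ⊕ 9) ⊕ (10 ⊕ 4)) gives 4.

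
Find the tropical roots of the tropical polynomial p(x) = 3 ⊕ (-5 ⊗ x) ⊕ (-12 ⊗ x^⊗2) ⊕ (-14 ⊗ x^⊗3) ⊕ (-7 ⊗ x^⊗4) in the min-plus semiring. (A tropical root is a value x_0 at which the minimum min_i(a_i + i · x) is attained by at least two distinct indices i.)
Roots: {-7, 2, 7, 8}

Each tropical root is a break point of the lower envelope of the lines y = a_i + i · x (there are 5 lines, with slopes 0, 1, ..., 4). Only the lines that attain the minimum somewhere contribute to roots; other lines are dominated. Here the surviving (envelope) indices are i = 4, i = 3, i = 2, i = 1, i = 0.
Intersections between consecutive envelope lines give the roots: for adjacent envelope indices i < j the intersection is x = (a_i − a_j) / (j − i). Reading off the sorted break points: {-7, 2, 7, 8}.
Verification: at each break x_0, at least two indices attain the minimum of min_i(a_i + i · x_0).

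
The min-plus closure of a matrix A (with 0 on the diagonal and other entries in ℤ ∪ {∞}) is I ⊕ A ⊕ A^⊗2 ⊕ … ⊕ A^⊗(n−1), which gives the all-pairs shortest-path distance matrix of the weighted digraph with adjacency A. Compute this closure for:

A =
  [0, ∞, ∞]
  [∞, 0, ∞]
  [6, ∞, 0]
Closure =
  [0, ∞, ∞]
  [∞, 0, ∞]
  [6, ∞, 0]

This is the Floyd-Warshall all-pairs shortest-path computation. For each intermediate vertex k = 0, 1, …, 2, update dist[i][j] ← min(dist[i][j], dist[i][k] + dist[k][j]). The final matrix gives, for each (i, j), the minimum total weight of any directed path from i to j (possibly empty when i = j).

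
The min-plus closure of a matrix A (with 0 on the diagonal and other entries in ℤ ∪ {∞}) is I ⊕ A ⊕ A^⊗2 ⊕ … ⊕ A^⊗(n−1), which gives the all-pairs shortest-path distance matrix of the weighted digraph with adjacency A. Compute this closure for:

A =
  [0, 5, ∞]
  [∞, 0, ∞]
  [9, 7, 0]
Closure =
  [0, 5, ∞]
  [∞, 0, ∞]
  [9, 7, 0]

This is the Floyd-Warshall all-pairs shortest-path computation. For each intermediate vertex k = 0, 1, …, 2, update dist[i][j] ← min(dist[i][j], dist[i][k] + dist[k][j]). The final matrix gives, for each (i, j), the minimum total weight of any directed path from i to j (possibly empty when i = j).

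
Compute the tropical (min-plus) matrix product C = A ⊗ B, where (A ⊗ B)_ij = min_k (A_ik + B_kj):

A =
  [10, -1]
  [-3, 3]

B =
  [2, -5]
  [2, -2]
A ⊗ B =
  [1, -3]
  [-1, -8]

Apply the min-plus product entry-by-entry:
  C[0][0] = min over k of (A[0][0] + B[0][0] = 10 + 2 = 12, A[0][1] + B[1][0] = -1 + 2 = 1) = 1 (attained at k = 1)
  C[0][1] = min over k of (A[0][0] + B[0][1] = 10 + -5 = 5, A[0][1] + B[1][1] = -1 + -2 = -3) = -3 (attained at k = 1)
  C[1][0] = min over k of (A[1][0] + B[0][0] = -3 + 2 = -1, A[1][1] + B[1][0] = 3 + 2 = 5) = -1 (attained at k = 0)
  C[1][1] = min over k of (A[1][0] + B[0][1] = -3 + -5 = -8, A[1][1] + B[1][1] = 3 + -2 = 1) = -8 (attained at k = 0)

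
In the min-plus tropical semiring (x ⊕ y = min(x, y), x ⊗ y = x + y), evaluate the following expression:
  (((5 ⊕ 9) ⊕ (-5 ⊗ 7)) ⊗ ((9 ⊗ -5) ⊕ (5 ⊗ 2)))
(((5 ⊕ 9) ⊕ (-5 ⊗ 7)) ⊗ ((9 ⊗ -5) ⊕ (5 ⊗ 2))) = 6

Expand innermost to outermost. Recall ⊕ takes the minimum of its arguments and ⊗ takes their sum. Working out the expression (((5 ⊕ 9) ⊕ (-5 ⊗ 7)) ⊗ ((9 ⊗ -5) ⊕ (5 ⊗ 2))) gives 6.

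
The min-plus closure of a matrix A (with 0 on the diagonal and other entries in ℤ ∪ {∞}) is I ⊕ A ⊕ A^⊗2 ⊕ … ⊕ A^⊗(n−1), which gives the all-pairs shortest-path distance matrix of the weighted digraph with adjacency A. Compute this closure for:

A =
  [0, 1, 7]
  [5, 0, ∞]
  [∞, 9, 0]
Closure =
  [0, 1, 7]
  [5, 0, 12]
  [14, 9, 0]

This is the Floyd-Warshall all-pairs shortest-path computation. For each intermediate vertex k = 0, 1, …, 2, update dist[i][j] ← min(dist[i][j], dist[i][k] + dist[k][j]). The final matrix gives, for each (i, j), the minimum total weight of any directed path from i to j (possibly empty when i = j).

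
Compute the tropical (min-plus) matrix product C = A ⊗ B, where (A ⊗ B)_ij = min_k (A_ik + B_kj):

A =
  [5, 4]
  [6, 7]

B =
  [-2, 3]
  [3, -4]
A ⊗ B =
  [3, 0]
  [4, 3]

Apply the min-plus product entry-by-entry:
  C[0][0] = min over k of (A[0][0] + B[0][0] = 5 + -2 = 3, A[0][1] + B[1][0] = 4 + 3 = 7) = 3 (attained at k = 0)
  C[0][1] = min over k of (A[0][0] + B[0][1] = 5 + 3 = 8, A[0][1] + B[1][1] = 4 + -4 = 0) = 0 (attained at k = 1)
  C[1][0] = min over k of (A[1][0] + B[0][0] = 6 + -2 = 4, A[1][1] + B[1][0] = 7 + 3 = 10) = 4 (attained at k = 0)
  C[1][1] = min over k of (A[1][0] + B[0][1] = 6 + 3 = 9, A[1][1] + B[1][1] = 7 + -4 = 3) = 3 (attained at k = 1)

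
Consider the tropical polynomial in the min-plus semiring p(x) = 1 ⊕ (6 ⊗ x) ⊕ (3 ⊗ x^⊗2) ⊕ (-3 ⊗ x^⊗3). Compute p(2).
p(2) = 1

A tropical monomial a ⊗ x^⊗i evaluates to a + i · x. Evaluating each term at x = 2:
  Term 0 contributes 1 + 0 · 2 = 1
  Term 1 contributes 6 + 1 · 2 = 8
  Term 2 contributes 3 + 2 · 2 = 7
  Term 3 contributes -3 + 3 · 2 = 3
p(2) = ⊕ of these = min[1, 8, 7, 3] = 1.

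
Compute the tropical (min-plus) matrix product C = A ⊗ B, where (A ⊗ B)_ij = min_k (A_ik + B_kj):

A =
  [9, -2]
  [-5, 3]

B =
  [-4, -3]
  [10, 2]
A ⊗ B =
  [5, 0]
  [-9, -8]

Apply the min-plus product entry-by-entry:
  C[0][0] = min over k of (A[0][0] + B[0][0] = 9 + -4 = 5, A[0][1] + B[1][0] = -2 + 10 = 8) = 5 (attained at k = 0)
  C[0][1] = min over k of (A[0][0] + B[0][1] = 9 + -3 = 6, A[0][1] + B[1][1] = -2 + 2 = 0) = 0 (attained at k = 1)
  C[1][0] = min over k of (A[1][0] + B[0][0] = -5 + -4 = -9, A[1][1] + B[1][0] = 3 + 10 = 13) = -9 (attained at k = 0)
  C[1][1] = min over k of (A[1][0] + B[0][1] = -5 + -3 = -8, A[1][1] + B[1][1] = 3 + 2 = 5) = -8 (attained at k = 0)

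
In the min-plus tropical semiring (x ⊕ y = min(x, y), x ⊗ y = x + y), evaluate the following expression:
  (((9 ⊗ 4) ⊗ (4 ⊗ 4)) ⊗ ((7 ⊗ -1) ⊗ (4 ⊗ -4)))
(((9 ⊗ 4) ⊗ (4 ⊗ 4)) ⊗ ((7 ⊗ -1) ⊗ (4 ⊗ -4))) = 27

Expand innermost to outermost. Recall ⊕ takes the minimum of its arguments and ⊗ takes their sum. Working out the expression (((9 ⊗ 4) ⊗ (4 ⊗ 4)) ⊗ ((7 ⊗ -1) ⊗ (4 ⊗ -4))) gives 27.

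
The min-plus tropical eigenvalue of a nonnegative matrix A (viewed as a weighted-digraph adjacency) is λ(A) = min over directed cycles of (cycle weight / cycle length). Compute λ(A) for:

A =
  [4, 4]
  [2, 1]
λ(A) = 1

Enumerate directed cycles and compute their means (weight / length). Sample:
  cycle 0 → 0: weight = 4, length = 1, mean = 4/1 ≈ 4.000
  cycle 1 → 1: weight = 1, length = 1, mean = 1/1 ≈ 1.000
  cycle 0 → 1 → 0: weight = 6, length = 2, mean = 6/2 ≈ 3.000
  cycle 1 → 0 → 1: weight = 6, length = 2, mean = 6/2 ≈ 3.000
Minimum mean = 1.000, attained e.g. along the cycle 1 → 1 with weight 1 and length 1. So λ(A) = 1/1 = 1.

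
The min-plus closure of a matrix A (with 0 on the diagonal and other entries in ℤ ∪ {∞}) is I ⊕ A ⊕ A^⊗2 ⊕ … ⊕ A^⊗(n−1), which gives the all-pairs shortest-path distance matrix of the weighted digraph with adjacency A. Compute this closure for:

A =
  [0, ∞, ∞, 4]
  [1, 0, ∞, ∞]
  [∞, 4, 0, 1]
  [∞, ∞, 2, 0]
Closure =
  [0, 10, 6, 4]
  [1, 0, 7, 5]
  [5, 4, 0, 1]
  [7, 6, 2, 0]

This is the Floyd-Warshall all-pairs shortest-path computation. For each intermediate vertex k = 0, 1, …, 3, update dist[i][j] ← min(dist[i][j], dist[i][k] + dist[k][j]). The final matrix gives, for each (i, j), the minimum total weight of any directed path from i to j (possibly empty when i = j).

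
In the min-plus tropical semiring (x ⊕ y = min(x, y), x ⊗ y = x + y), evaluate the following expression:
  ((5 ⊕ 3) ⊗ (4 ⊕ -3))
((5 ⊕ 3) ⊗ (4 ⊕ -3)) = 0

Expand innermost to outermost. Recall ⊕ takes the minimum of its arguments and ⊗ takes their sum. Working out the expression ((5 ⊕ 3) ⊗ (4 ⊕ -3)) gives 0.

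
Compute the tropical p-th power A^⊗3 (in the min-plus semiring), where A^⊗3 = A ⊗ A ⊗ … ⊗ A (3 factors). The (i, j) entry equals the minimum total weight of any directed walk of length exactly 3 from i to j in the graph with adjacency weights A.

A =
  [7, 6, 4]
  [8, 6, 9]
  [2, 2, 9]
A^⊗3 =
  [13, 12, 10]
  [14, 14, 15]
  [8, 8, 13]

Each entry (A^⊗3)_ij equals the minimum over all length-3 walks i = v_0 → v_1 → … → v_3 = j of Σ_t A[v_t][v_{t+1}]. For example, for (i, j) = (0, 2) we minimise over 9 possible intermediate vertex sequences; the minimum is 10, attained along the walk 0 → 2 → 0 → 2.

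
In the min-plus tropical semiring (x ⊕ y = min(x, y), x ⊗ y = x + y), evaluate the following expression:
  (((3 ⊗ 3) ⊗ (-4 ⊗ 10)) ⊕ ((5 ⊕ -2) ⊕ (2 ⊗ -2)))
(((3 ⊗ 3) ⊗ (-4 ⊗ 10)) ⊕ ((5 ⊕ -2) ⊕ (2 ⊗ -2))) = -2

Expand innermost to outermost. Recall ⊕ takes the minimum of its arguments and ⊗ takes their sum. Working out the expression (((3 ⊗ 3) ⊗ (-4 ⊗ 10)) ⊕ ((5 ⊕ -2) ⊕ (2 ⊗ -2))) gives -2.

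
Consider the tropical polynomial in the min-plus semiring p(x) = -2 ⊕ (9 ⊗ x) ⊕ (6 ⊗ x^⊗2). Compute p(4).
p(4) = -2

A tropical monomial a ⊗ x^⊗i evaluates to a + i · x. Evaluating each term at x = 4:
  Term 0 contributes -2 + 0 · 4 = -2
  Term 1 contributes 9 + 1 · 4 = 13
  Term 2 contributes 6 + 2 · 4 = 14
p(4) = ⊕ of these = min[-2, 13, 14] = -2.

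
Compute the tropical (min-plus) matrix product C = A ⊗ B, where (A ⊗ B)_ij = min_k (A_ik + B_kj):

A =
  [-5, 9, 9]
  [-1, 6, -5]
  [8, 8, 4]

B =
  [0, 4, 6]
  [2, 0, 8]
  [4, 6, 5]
A ⊗ B =
  [-5, -1, 1]
  [-1, 1, 0]
  [8, 8, 9]

Apply the min-plus product entry-by-entry:
  C[0][0] = min over k of (A[0][0] + B[0][0] = -5 + 0 = -5, A[0][1] + B[1][0] = 9 + 2 = 11, A[0][2] + B[2][0] = 9 + 4 = 13) = -5 (attained at k = 0)
  C[0][1] = min over k of (A[0][0] + B[0][1] = -5 + 4 = -1, A[0][1] + B[1][1] = 9 + 0 = 9, A[0][2] + B[2][1] = 9 + 6 = 15) = -1 (attained at k = 0)
  C[0][2] = min over k of (A[0][0] + B[0][2] = -5 + 6 = 1, A[0][1] + B[1][2] = 9 + 8 = 17, A[0][2] + B[2][2] = 9 + 5 = 14) = 1 (attained at k = 0)
  C[1][0] = min over k of (A[1][0] + B[0][0] = -1 + 0 = -1, A[1][1] + B[1][0] = 6 + 2 = 8, A[1][2] + B[2][0] = -5 + 4 = -1) = -1 (attained at k = 0)
  C[1][1] = min over k of (A[1][0] + B[0][1] = -1 + 4 = 3, A[1][1] + B[1][1] = 6 + 0 = 6, A[1][2] + B[2][1] = -5 + 6 = 1) = 1 (attained at k = 2)
  C[1][2] = min over k of (A[1][0] + B[0][2] = -1 + 6 = 5, A[1][1] + B[1][2] = 6 + 8 = 14, A[1][2] + B[2][2] = -5 + 5 = 0) = 0 (attained at k = 2)
  C[2][0] = min over k of (A[2][0] + B[0][0] = 8 + 0 = 8, A[2][1] + B[1][0] = 8 + 2 = 10, A[2][2] + B[2][0] = 4 + 4 = 8) = 8 (attained at k = 0)
  C[2][1] = min over k of (A[2][0] + B[0][1] = 8 + 4 = 12, A[2][1] + B[1][1] = 8 + 0 = 8, A[2][2] + B[2][1] = 4 + 6 = 10) = 8 (attained at k = 1)
  C[2][2] = min over k of (A[2][0] + B[0][2] = 8 + 6 = 14, A[2][1] + B[1][2] = 8 + 8 = 16, A[2][2] + B[2][2] = 4 + 5 = 9) = 9 (attained at k = 2)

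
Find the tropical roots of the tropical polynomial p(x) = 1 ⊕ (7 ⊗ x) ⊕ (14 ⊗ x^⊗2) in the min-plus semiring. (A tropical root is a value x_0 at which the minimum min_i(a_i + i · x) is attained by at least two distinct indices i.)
Roots: {-7, -6}

Each tropical root is a break point of the lower envelope of the lines y = a_i + i · x (there are 3 lines, with slopes 0, 1, ..., 2). Only the lines that attain the minimum somewhere contribute to roots; other lines are dominated. Here the surviving (envelope) indices are i = 2, i = 1, i = 0.
Intersections between consecutive envelope lines give the roots: for adjacent envelope indices i < j the intersection is x = (a_i − a_j) / (j − i). Reading off the sorted break points: {-7, -6}.
Verification: at each break x_0, at least two indices attain the minimum of min_i(a_i + i · x_0).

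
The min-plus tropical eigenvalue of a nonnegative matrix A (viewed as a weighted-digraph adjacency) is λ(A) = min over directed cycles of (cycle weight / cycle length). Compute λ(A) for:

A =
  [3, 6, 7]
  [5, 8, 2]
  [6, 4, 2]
λ(A) = 2

Enumerate directed cycles and compute their means (weight / length). Sample:
  cycle 0 → 0: weight = 3, length = 1, mean = 3/1 ≈ 3.000
  cycle 1 → 1: weight = 8, length = 1, mean = 8/1 ≈ 8.000
  cycle 2 → 2: weight = 2, length = 1, mean = 2/1 ≈ 2.000
  cycle 0 → 1 → 0: weight = 11, length = 2, mean = 11/2 ≈ 5.500
  cycle 0 → 2 → 0: weight = 13, length = 2, mean = 13/2 ≈ 6.500
  cycle 1 → 0 → 1: weight = 11, length = 2, mean = 11/2 ≈ 5.500
Minimum mean = 2.000, attained e.g. along the cycle 2 → 2 with weight 2 and length 1. So λ(A) = 2/1 = 2.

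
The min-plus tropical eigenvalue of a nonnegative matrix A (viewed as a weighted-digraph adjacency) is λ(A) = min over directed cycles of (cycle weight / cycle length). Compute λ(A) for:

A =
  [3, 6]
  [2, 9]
λ(A) = 3

Enumerate directed cycles and compute their means (weight / length). Sample:
  cycle 0 → 0: weight = 3, length = 1, mean = 3/1 ≈ 3.000
  cycle 1 → 1: weight = 9, length = 1, mean = 9/1 ≈ 9.000
  cycle 0 → 1 → 0: weight = 8, length = 2, mean = 8/2 ≈ 4.000
  cycle 1 → 0 → 1: weight = 8, length = 2, mean = 8/2 ≈ 4.000
Minimum mean = 3.000, attained e.g. along the cycle 0 → 0 with weight 3 and length 1. So λ(A) = 3/1 = 3.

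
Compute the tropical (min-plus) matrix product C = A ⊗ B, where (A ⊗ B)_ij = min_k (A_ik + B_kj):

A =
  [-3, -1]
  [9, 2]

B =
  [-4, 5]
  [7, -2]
A ⊗ B =
  [-7, -3]
  [5, 0]

Apply the min-plus product entry-by-entry:
  C[0][0] = min over k of (A[0][0] + B[0][0] = -3 + -4 = -7, A[0][1] + B[1][0] = -1 + 7 = 6) = -7 (attained at k = 0)
  C[0][1] = min over k of (A[0][0] + B[0][1] = -3 + 5 = 2, A[0][1] + B[1][1] = -1 + -2 = -3) = -3 (attained at k = 1)
  C[1][0] = min over k of (A[1][0] + B[0][0] = 9 + -4 = 5, A[1][1] + B[1][0] = 2 + 7 = 9) = 5 (attained at k = 0)
  C[1][1] = min over k of (A[1][0] + B[0][1] = 9 + 5 = 14, A[1][1] + B[1][1] = 2 + -2 = 0) = 0 (attained at k = 1)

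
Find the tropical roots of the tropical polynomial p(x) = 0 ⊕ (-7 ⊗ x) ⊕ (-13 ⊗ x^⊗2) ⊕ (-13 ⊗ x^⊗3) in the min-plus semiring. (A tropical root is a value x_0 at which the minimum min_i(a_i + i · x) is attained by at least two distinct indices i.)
Roots: {0, 6, 7}

Each tropical root is a break point of the lower envelope of the lines y = a_i + i · x (there are 4 lines, with slopes 0, 1, ..., 3). Only the lines that attain the minimum somewhere contribute to roots; other lines are dominated. Here the surviving (envelope) indices are i = 3, i = 2, i = 1, i = 0.
Intersections between consecutive envelope lines give the roots: for adjacent envelope indices i < j the intersection is x = (a_i − a_j) / (j − i). Reading off the sorted break points: {0, 6, 7}.
Verification: at each break x_0, at least two indices attain the minimum of min_i(a_i + i · x_0).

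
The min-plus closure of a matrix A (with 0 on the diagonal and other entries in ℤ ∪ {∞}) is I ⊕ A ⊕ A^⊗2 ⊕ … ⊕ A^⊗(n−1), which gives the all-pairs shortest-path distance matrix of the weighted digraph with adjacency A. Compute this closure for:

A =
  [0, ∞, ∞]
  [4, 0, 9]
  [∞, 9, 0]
Closure =
  [0, ∞, ∞]
  [4, 0, 9]
  [13, 9, 0]

This is the Floyd-Warshall all-pairs shortest-path computation. For each intermediate vertex k = 0, 1, …, 2, update dist[i][j] ← min(dist[i][j], dist[i][k] + dist[k][j]). The final matrix gives, for each (i, j), the minimum total weight of any directed path from i to j (possibly empty when i = j).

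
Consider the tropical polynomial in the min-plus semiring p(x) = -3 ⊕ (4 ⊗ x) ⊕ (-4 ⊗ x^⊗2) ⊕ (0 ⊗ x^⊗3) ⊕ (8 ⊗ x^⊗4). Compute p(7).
p(7) = -3

A tropical monomial a ⊗ x^⊗i evaluates to a + i · x. Evaluating each term at x = 7:
  Term 0 contributes -3 + 0 · 7 = -3
  Term 1 contributes 4 + 1 · 7 = 11
  Term 2 contributes -4 + 2 · 7 = 10
  Term 3 contributes 0 + 3 · 7 = 21
  Term 4 contributes 8 + 4 · 7 = 36
p(7) = ⊕ of these = min[-3, 11, 10, 21, 36] = -3.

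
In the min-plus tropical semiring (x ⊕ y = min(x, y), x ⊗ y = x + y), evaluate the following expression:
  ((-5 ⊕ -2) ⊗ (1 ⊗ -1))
((-5 ⊕ -2) ⊗ (1 ⊗ -1)) = -5

Expand innermost to outermost. Recall ⊕ takes the minimum of its arguments and ⊗ takes their sum. Working out the expression ((-5 ⊕ -2) ⊗ (1 ⊗ -1)) gives -5.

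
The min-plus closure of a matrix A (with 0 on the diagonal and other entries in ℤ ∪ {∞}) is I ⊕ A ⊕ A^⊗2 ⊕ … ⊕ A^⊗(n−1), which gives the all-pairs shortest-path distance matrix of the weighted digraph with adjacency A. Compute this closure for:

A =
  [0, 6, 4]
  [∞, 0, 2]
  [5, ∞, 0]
Closure =
  [0, 6, 4]
  [7, 0, 2]
  [5, 11, 0]

This is the Floyd-Warshall all-pairs shortest-path computation. For each intermediate vertex k = 0, 1, …, 2, update dist[i][j] ← min(dist[i][j], dist[i][k] + dist[k][j]). The final matrix gives, for each (i, j), the minimum total weight of any directed path from i to j (possibly empty when i = j).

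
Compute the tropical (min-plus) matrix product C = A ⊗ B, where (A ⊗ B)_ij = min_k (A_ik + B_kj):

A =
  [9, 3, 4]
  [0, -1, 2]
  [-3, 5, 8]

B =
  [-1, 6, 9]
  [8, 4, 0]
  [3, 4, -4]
A ⊗ B =
  [7, 7, 0]
  [-1, 3, -2]
  [-4, 3, 4]

Apply the min-plus product entry-by-entry:
  C[0][0] = min over k of (A[0][0] + B[0][0] = 9 + -1 = 8, A[0][1] + B[1][0] = 3 + 8 = 11, A[0][2] + B[2][0] = 4 + 3 = 7) = 7 (attained at k = 2)
  C[0][1] = min over k of (A[0][0] + B[0][1] = 9 + 6 = 15, A[0][1] + B[1][1] = 3 + 4 = 7, A[0][2] + B[2][1] = 4 + 4 = 8) = 7 (attained at k = 1)
  C[0][2] = min over k of (A[0][0] + B[0][2] = 9 + 9 = 18, A[0][1] + B[1][2] = 3 + 0 = 3, A[0][2] + B[2][2] = 4 + -4 = 0) = 0 (attained at k = 2)
  C[1][0] = min over k of (A[1][0] + B[0][0] = 0 + -1 = -1, A[1][1] + B[1][0] = -1 + 8 = 7, A[1][2] + B[2][0] = 2 + 3 = 5) = -1 (attained at k = 0)
  C[1][1] = min over k of (A[1][0] + B[0][1] = 0 + 6 = 6, A[1][1] + B[1][1] = -1 + 4 = 3, A[1][2] + B[2][1] = 2 + 4 = 6) = 3 (attained at k = 1)
  C[1][2] = min over k of (A[1][0] + B[0][2] = 0 + 9 = 9, A[1][1] + B[1][2] = -1 + 0 = -1, A[1][2] + B[2][2] = 2 + -4 = -2) = -2 (attained at k = 2)
  C[2][0] = min over k of (A[2][0] + B[0][0] = -3 + -1 = -4, A[2][1] + B[1][0] = 5 + 8 = 13, A[2][2] + B[2][0] = 8 + 3 = 11) = -4 (attained at k = 0)
  C[2][1] = min over k of (A[2][0] + B[0][1] = -3 + 6 = 3, A[2][1] + B[1][1] = 5 + 4 = 9, A[2][2] + B[2][1] = 8 + 4 = 12) = 3 (attained at k = 0)
  C[2][2] = min over k of (A[2][0] + B[0][2] = -3 + 9 = 6, A[2][1] + B[1][2] = 5 + 0 = 5, A[2][2] + B[2][2] = 8 + -4 = 4) = 4 (attained at k = 2)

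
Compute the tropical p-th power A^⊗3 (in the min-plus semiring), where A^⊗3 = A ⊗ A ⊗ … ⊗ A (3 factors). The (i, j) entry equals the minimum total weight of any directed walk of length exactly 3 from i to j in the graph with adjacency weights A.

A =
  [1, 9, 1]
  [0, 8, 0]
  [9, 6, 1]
A^⊗3 =
  [3, 8, 3]
  [2, 7, 2]
  [7, 8, 3]

Each entry (A^⊗3)_ij equals the minimum over all length-3 walks i = v_0 → v_1 → … → v_3 = j of Σ_t A[v_t][v_{t+1}]. For example, for (i, j) = (0, 2) we minimise over 9 possible intermediate vertex sequences; the minimum is 3, attained along the walk 0 → 0 → 0 → 2.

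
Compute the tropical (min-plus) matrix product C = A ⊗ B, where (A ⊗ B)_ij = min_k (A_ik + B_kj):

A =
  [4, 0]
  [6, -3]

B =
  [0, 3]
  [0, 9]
A ⊗ B =
  [0, 7]
  [-3, 6]

Apply the min-plus product entry-by-entry:
  C[0][0] = min over k of (A[0][0] + B[0][0] = 4 + 0 = 4, A[0][1] + B[1][0] = 0 + 0 = 0) = 0 (attained at k = 1)
  C[0][1] = min over k of (A[0][0] + B[0][1] = 4 + 3 = 7, A[0][1] + B[1][1] = 0 + 9 = 9) = 7 (attained at k = 0)
  C[1][0] = min over k of (A[1][0] + B[0][0] = 6 + 0 = 6, A[1][1] + B[1][0] = -3 + 0 = -3) = -3 (attained at k = 1)
  C[1][1] = min over k of (A[1][0] + B[0][1] = 6 + 3 = 9, A[1][1] + B[1][1] = -3 + 9 = 6) = 6 (attained at k = 1)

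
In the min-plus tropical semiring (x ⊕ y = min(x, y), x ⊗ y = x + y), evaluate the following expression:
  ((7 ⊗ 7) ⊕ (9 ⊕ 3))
((7 ⊗ 7) ⊕ (9 ⊕ 3)) = 3

Expand innermost to outermost. Recall ⊕ takes the minimum of its arguments and ⊗ takes their sum. Working out the expression ((7 ⊗ 7) ⊕ (9 ⊕ 3)) gives 3.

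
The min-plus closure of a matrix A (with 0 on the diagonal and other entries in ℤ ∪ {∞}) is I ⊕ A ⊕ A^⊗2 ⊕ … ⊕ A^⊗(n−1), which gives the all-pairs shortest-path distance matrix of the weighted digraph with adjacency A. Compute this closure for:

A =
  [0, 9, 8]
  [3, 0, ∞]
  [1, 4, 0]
Closure =
  [0, 9, 8]
  [3, 0, 11]
  [1, 4, 0]

This is the Floyd-Warshall all-pairs shortest-path computation. For each intermediate vertex k = 0, 1, …, 2, update dist[i][j] ← min(dist[i][j], dist[i][k] + dist[k][j]). The final matrix gives, for each (i, j), the minimum total weight of any directed path from i to j (possibly empty when i = j).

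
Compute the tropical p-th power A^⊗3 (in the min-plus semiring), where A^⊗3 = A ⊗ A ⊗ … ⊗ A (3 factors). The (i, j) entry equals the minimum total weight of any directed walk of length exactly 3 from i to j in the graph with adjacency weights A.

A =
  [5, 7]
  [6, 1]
A^⊗3 =
  [14, 9]
  [8, 3]

Each entry (A^⊗3)_ij equals the minimum over all length-3 walks i = v_0 → v_1 → … → v_3 = j of Σ_t A[v_t][v_{t+1}]. For example, for (i, j) = (0, 1) we minimise over 4 possible intermediate vertex sequences; the minimum is 9, attained along the walk 0 → 1 → 1 → 1.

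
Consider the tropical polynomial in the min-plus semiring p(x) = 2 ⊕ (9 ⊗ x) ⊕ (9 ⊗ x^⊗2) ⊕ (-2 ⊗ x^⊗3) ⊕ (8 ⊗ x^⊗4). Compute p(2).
p(2) = 2

A tropical monomial a ⊗ x^⊗i evaluates to a + i · x. Evaluating each term at x = 2:
  Term 0 contributes 2 + 0 · 2 = 2
  Term 1 contributes 9 + 1 · 2 = 11
  Term 2 contributes 9 + 2 · 2 = 13
  Term 3 contributes -2 + 3 · 2 = 4
  Term 4 contributes 8 + 4 · 2 = 16
p(2) = ⊕ of these = min[2, 11, 13, 4, 16] = 2.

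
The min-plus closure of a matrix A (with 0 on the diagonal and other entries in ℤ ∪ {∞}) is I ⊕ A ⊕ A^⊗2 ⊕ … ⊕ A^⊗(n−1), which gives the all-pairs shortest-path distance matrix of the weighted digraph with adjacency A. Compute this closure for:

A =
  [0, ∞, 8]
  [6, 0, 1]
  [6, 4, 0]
Closure =
  [0, 12, 8]
  [6, 0, 1]
  [6, 4, 0]

This is the Floyd-Warshall all-pairs shortest-path computation. For each intermediate vertex k = 0, 1, …, 2, update dist[i][j] ← min(dist[i][j], dist[i][k] + dist[k][j]). The final matrix gives, for each (i, j), the minimum total weight of any directed path from i to j (possibly empty when i = j).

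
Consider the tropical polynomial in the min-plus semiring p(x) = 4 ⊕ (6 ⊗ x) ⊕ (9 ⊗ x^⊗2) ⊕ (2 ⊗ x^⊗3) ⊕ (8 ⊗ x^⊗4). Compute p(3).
p(3) = 4

A tropical monomial a ⊗ x^⊗i evaluates to a + i · x. Evaluating each term at x = 3:
  Term 0 contributes 4 + 0 · 3 = 4
  Term 1 contributes 6 + 1 · 3 = 9
  Term 2 contributes 9 + 2 · 3 = 15
  Term 3 contributes 2 + 3 · 3 = 11
  Term 4 contributes 8 + 4 · 3 = 20
p(3) = ⊕ of these = min[4, 9, 15, 11, 20] = 4.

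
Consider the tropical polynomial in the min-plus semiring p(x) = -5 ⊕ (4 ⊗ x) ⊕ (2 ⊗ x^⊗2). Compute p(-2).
p(-2) = -5

A tropical monomial a ⊗ x^⊗i evaluates to a + i · x. Evaluating each term at x = -2:
  Term 0 contributes -5 + 0 · -2 = -5
  Term 1 contributes 4 + 1 · -2 = 2
  Term 2 contributes 2 + 2 · -2 = -2
p(-2) = ⊕ of these = min[-5, 2, -2] = -5.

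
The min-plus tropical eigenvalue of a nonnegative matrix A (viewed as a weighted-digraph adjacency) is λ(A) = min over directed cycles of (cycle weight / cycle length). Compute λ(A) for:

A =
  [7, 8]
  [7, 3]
λ(A) = 3

Enumerate directed cycles and compute their means (weight / length). Sample:
  cycle 0 → 0: weight = 7, length = 1, mean = 7/1 ≈ 7.000
  cycle 1 → 1: weight = 3, length = 1, mean = 3/1 ≈ 3.000
  cycle 0 → 1 → 0: weight = 15, length = 2, mean = 15/2 ≈ 7.500
  cycle 1 → 0 → 1: weight = 15, length = 2, mean = 15/2 ≈ 7.500
Minimum mean = 3.000, attained e.g. along the cycle 1 → 1 with weight 3 and length 1. So λ(A) = 3/1 = 3.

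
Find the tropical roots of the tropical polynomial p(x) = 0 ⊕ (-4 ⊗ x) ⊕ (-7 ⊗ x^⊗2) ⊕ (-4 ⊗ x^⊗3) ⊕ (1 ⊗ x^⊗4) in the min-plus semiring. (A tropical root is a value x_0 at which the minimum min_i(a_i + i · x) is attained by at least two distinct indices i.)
Roots: {-5, -3, 3, 4}

Each tropical root is a break point of the lower envelope of the lines y = a_i + i · x (there are 5 lines, with slopes 0, 1, ..., 4). Only the lines that attain the minimum somewhere contribute to roots; other lines are dominated. Here the surviving (envelope) indices are i = 4, i = 3, i = 2, i = 1, i = 0.
Intersections between consecutive envelope lines give the roots: for adjacent envelope indices i < j the intersection is x = (a_i − a_j) / (j − i). Reading off the sorted break points: {-5, -3, 3, 4}.
Verification: at each break x_0, at least two indices attain the minimum of min_i(a_i + i · x_0).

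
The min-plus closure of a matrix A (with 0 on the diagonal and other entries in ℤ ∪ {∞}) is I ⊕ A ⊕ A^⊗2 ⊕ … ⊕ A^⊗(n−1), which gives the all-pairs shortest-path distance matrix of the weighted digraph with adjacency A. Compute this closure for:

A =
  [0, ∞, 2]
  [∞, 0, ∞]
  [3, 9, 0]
Closure =
  [0, 11, 2]
  [∞, 0, ∞]
  [3, 9, 0]

This is the Floyd-Warshall all-pairs shortest-path computation. For each intermediate vertex k = 0, 1, …, 2, update dist[i][j] ← min(dist[i][j], dist[i][k] + dist[k][j]). The final matrix gives, for each (i, j), the minimum total weight of any directed path from i to j (possibly empty when i = j).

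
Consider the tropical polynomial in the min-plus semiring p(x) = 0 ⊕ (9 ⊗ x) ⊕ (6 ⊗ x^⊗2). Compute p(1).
p(1) = 0

A tropical monomial a ⊗ x^⊗i evaluates to a + i · x. Evaluating each term at x = 1:
  Term 0 contributes 0 + 0 · 1 = 0
  Term 1 contributes 9 + 1 · 1 = 10
  Term 2 contributes 6 + 2 · 1 = 8
p(1) = ⊕ of these = min[0, 10, 8] = 0.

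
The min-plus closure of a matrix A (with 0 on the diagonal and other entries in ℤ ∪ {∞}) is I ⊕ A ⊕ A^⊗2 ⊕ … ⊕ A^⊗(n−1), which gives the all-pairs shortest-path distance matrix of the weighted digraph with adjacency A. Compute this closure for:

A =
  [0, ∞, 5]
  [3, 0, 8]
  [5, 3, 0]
Closure =
  [0, 8, 5]
  [3, 0, 8]
  [5, 3, 0]

This is the Floyd-Warshall all-pairs shortest-path computation. For each intermediate vertex k = 0, 1, …, 2, update dist[i][j] ← min(dist[i][j], dist[i][k] + dist[k][j]). The final matrix gives, for each (i, j), the minimum total weight of any directed path from i to j (possibly empty when i = j).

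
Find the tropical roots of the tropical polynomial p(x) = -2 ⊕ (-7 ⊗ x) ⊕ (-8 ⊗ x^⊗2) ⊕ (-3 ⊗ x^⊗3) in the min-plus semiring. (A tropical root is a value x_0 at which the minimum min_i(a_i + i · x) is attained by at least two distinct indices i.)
Roots: {-5, 1, 5}

Each tropical root is a break point of the lower envelope of the lines y = a_i + i · x (there are 4 lines, with slopes 0, 1, ..., 3). Only the lines that attain the minimum somewhere contribute to roots; other lines are dominated. Here the surviving (envelope) indices are i = 3, i = 2, i = 1, i = 0.
Intersections between consecutive envelope lines give the roots: for adjacent envelope indices i < j the intersection is x = (a_i − a_j) / (j − i). Reading off the sorted break points: {-5, 1, 5}.
Verification: at each break x_0, at least two indices attain the minimum of min_i(a_i + i · x_0).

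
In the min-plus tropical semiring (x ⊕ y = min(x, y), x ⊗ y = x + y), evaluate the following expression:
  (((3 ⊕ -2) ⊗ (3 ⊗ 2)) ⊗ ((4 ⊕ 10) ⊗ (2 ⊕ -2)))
(((3 ⊕ -2) ⊗ (3 ⊗ 2)) ⊗ ((4 ⊕ 10) ⊗ (2 ⊕ -2))) = 5

Expand innermost to outermost. Recall ⊕ takes the minimum of its arguments and ⊗ takes their sum. Working out the expression (((3 ⊕ -2) ⊗ (3 ⊗ 2)) ⊗ ((4 ⊕ 10) ⊗ (2 ⊕ -2))) gives 5.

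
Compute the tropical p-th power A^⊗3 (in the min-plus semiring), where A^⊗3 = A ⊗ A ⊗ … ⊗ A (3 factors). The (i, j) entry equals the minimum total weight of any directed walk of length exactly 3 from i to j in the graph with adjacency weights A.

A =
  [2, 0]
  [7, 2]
A^⊗3 =
  [6, 4]
  [11, 6]

Each entry (A^⊗3)_ij equals the minimum over all length-3 walks i = v_0 → v_1 → … → v_3 = j of Σ_t A[v_t][v_{t+1}]. For example, for (i, j) = (0, 1) we minimise over 4 possible intermediate vertex sequences; the minimum is 4, attained along the walk 0 → 0 → 0 → 1.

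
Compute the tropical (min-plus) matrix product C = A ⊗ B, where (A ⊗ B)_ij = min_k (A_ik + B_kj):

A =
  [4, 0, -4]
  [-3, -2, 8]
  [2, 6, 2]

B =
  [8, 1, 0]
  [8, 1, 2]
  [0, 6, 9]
A ⊗ B =
  [-4, 1, 2]
  [5, -2, -3]
  [2, 3, 2]

Apply the min-plus product entry-by-entry:
  C[0][0] = min over k of (A[0][0] + B[0][0] = 4 + 8 = 12, A[0][1] + B[1][0] = 0 + 8 = 8, A[0][2] + B[2][0] = -4 + 0 = -4) = -4 (attained at k = 2)
  C[0][1] = min over k of (A[0][0] + B[0][1] = 4 + 1 = 5, A[0][1] + B[1][1] = 0 + 1 = 1, A[0][2] + B[2][1] = -4 + 6 = 2) = 1 (attained at k = 1)
  C[0][2] = min over k of (A[0][0] + B[0][2] = 4 + 0 = 4, A[0][1] + B[1][2] = 0 + 2 = 2, A[0][2] + B[2][2] = -4 + 9 = 5) = 2 (attained at k = 1)
  C[1][0] = min over k of (A[1][0] + B[0][0] = -3 + 8 = 5, A[1][1] + B[1][0] = -2 + 8 = 6, A[1][2] + B[2][0] = 8 + 0 = 8) = 5 (attained at k = 0)
  C[1][1] = min over k of (A[1][0] + B[0][1] = -3 + 1 = -2, A[1][1] + B[1][1] = -2 + 1 = -1, A[1][2] + B[2][1] = 8 + 6 = 14) = -2 (attained at k = 0)
  C[1][2] = min over k of (A[1][0] + B[0][2] = -3 + 0 = -3, A[1][1] + B[1][2] = -2 + 2 = 0, A[1][2] + B[2][2] = 8 + 9 = 17) = -3 (attained at k = 0)
  C[2][0] = min over k of (A[2][0] + B[0][0] = 2 + 8 = 10, A[2][1] + B[1][0] = 6 + 8 = 14, A[2][2] + B[2][0] = 2 + 0 = 2) = 2 (attained at k = 2)
  C[2][1] = min over k of (A[2][0] + B[0][1] = 2 + 1 = 3, A[2][1] + B[1][1] = 6 + 1 = 7, A[2][2] + B[2][1] = 2 + 6 = 8) = 3 (attained at k = 0)
  C[2][2] = min over k of (A[2][0] + B[0][2] = 2 + 0 = 2, A[2][1] + B[1][2] = 6 + 2 = 8, A[2][2] + B[2][2] = 2 + 9 = 11) = 2 (attained at k = 0)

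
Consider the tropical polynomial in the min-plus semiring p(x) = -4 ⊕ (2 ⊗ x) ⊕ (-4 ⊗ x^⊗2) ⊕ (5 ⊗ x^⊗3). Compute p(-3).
p(-3) = -10

A tropical monomial a ⊗ x^⊗i evaluates to a + i · x. Evaluating each term at x = -3:
  Term 0 contributes -4 + 0 · -3 = -4
  Term 1 contributes 2 + 1 · -3 = -1
  Term 2 contributes -4 + 2 · -3 = -10
  Term 3 contributes 5 + 3 · -3 = -4
p(-3) = ⊕ of these = min[-4, -1, -10, -4] = -10.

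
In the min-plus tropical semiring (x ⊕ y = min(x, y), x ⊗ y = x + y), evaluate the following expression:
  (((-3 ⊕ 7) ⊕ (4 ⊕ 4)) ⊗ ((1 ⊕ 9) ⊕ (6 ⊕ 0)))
(((-3 ⊕ 7) ⊕ (4 ⊕ 4)) ⊗ ((1 ⊕ 9) ⊕ (6 ⊕ 0))) = -3

Expand innermost to outermost. Recall ⊕ takes the minimum of its arguments and ⊗ takes their sum. Working out the expression (((-3 ⊕ 7) ⊕ (4 ⊕ 4)) ⊗ ((1 ⊕ 9) ⊕ (6 ⊕ 0))) gives -3.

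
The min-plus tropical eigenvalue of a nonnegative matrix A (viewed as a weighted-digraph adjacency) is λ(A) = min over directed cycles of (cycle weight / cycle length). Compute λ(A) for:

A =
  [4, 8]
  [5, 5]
λ(A) = 4

Enumerate directed cycles and compute their means (weight / length). Sample:
  cycle 0 → 0: weight = 4, length = 1, mean = 4/1 ≈ 4.000
  cycle 1 → 1: weight = 5, length = 1, mean = 5/1 ≈ 5.000
  cycle 0 → 1 → 0: weight = 13, length = 2, mean = 13/2 ≈ 6.500
  cycle 1 → 0 → 1: weight = 13, length = 2, mean = 13/2 ≈ 6.500
Minimum mean = 4.000, attained e.g. along the cycle 0 → 0 with weight 4 and length 1. So λ(A) = 4/1 = 4.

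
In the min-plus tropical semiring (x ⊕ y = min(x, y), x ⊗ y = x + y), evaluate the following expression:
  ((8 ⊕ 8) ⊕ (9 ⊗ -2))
((8 ⊕ 8) ⊕ (9 ⊗ -2)) = 7

Expand innermost to outermost. Recall ⊕ takes the minimum of its arguments and ⊗ takes their sum. Working out the expression ((8 ⊕ 8) ⊕ (9 ⊗ -2)) gives 7.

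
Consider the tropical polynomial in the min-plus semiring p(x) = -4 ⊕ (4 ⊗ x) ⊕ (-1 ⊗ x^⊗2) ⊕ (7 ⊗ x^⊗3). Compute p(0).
p(0) = -4

A tropical monomial a ⊗ x^⊗i evaluates to a + i · x. Evaluating each term at x = 0:
  Term 0 contributes -4 + 0 · 0 = -4
  Term 1 contributes 4 + 1 · 0 = 4
  Term 2 contributes -1 + 2 · 0 = -1
  Term 3 contributes 7 + 3 · 0 = 7
p(0) = ⊕ of these = min[-4, 4, -1, 7] = -4.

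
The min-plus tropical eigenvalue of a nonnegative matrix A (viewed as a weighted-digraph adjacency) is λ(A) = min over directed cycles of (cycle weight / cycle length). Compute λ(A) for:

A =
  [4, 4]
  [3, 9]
λ(A) = 7/2

Enumerate directed cycles and compute their means (weight / length). Sample:
  cycle 0 → 0: weight = 4, length = 1, mean = 4/1 ≈ 4.000
  cycle 1 → 1: weight = 9, length = 1, mean = 9/1 ≈ 9.000
  cycle 0 → 1 → 0: weight = 7, length = 2, mean = 7/2 ≈ 3.500
  cycle 1 → 0 → 1: weight = 7, length = 2, mean = 7/2 ≈ 3.500
Minimum mean = 3.500, attained e.g. along the cycle 0 → 1 → 0 with weight 7 and length 2. So λ(A) = 7/2 = 7/2.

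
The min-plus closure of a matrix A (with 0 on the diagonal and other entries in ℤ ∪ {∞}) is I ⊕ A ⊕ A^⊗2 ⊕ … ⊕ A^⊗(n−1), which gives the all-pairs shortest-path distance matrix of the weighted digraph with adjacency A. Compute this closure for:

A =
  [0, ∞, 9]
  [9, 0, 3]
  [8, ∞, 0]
Closure =
  [0, ∞, 9]
  [9, 0, 3]
  [8, ∞, 0]

This is the Floyd-Warshall all-pairs shortest-path computation. For each intermediate vertex k = 0, 1, …, 2, update dist[i][j] ← min(dist[i][j], dist[i][k] + dist[k][j]). The final matrix gives, for each (i, j), the minimum total weight of any directed path from i to j (possibly empty when i = j).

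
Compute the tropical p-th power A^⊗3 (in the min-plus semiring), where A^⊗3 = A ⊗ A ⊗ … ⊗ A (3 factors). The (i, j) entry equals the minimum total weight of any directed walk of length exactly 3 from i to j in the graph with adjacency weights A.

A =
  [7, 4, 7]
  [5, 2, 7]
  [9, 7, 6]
A^⊗3 =
  [11, 8, 13]
  [9, 6, 11]
  [14, 11, 16]

Each entry (A^⊗3)_ij equals the minimum over all length-3 walks i = v_0 → v_1 → … → v_3 = j of Σ_t A[v_t][v_{t+1}]. For example, for (i, j) = (0, 2) we minimise over 9 possible intermediate vertex sequences; the minimum is 13, attained along the walk 0 → 1 → 1 → 2.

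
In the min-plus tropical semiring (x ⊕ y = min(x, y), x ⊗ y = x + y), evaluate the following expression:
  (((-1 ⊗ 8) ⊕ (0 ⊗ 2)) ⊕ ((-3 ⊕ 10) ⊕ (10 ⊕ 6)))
(((-1 ⊗ 8) ⊕ (0 ⊗ 2)) ⊕ ((-3 ⊕ 10) ⊕ (10 ⊕ 6))) = -3

Expand innermost to outermost. Recall ⊕ takes the minimum of its arguments and ⊗ takes their sum. Working out the expression (((-1 ⊗ 8) ⊕ (0 ⊗ 2)) ⊕ ((-3 ⊕ 10) ⊕ (10 ⊕ 6))) gives -3.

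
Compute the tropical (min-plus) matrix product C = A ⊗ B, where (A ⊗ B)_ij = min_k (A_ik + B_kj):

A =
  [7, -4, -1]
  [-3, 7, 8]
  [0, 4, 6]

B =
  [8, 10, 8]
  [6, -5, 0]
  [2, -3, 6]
A ⊗ B =
  [1, -9, -4]
  [5, 2, 5]
  [8, -1, 4]

Apply the min-plus product entry-by-entry:
  C[0][0] = min over k of (A[0][0] + B[0][0] = 7 + 8 = 15, A[0][1] + B[1][0] = -4 + 6 = 2, A[0][2] + B[2][0] = -1 + 2 = 1) = 1 (attained at k = 2)
  C[0][1] = min over k of (A[0][0] + B[0][1] = 7 + 10 = 17, A[0][1] + B[1][1] = -4 + -5 = -9, A[0][2] + B[2][1] = -1 + -3 = -4) = -9 (attained at k = 1)
  C[0][2] = min over k of (A[0][0] + B[0][2] = 7 + 8 = 15, A[0][1] + B[1][2] = -4 + 0 = -4, A[0][2] + B[2][2] = -1 + 6 = 5) = -4 (attained at k = 1)
  C[1][0] = min over k of (A[1][0] + B[0][0] = -3 + 8 = 5, A[1][1] + B[1][0] = 7 + 6 = 13, A[1][2] + B[2][0] = 8 + 2 = 10) = 5 (attained at k = 0)
  C[1][1] = min over k of (A[1][0] + B[0][1] = -3 + 10 = 7, A[1][1] + B[1][1] = 7 + -5 = 2, A[1][2] + B[2][1] = 8 + -3 = 5) = 2 (attained at k = 1)
  C[1][2] = min over k of (A[1][0] + B[0][2] = -3 + 8 = 5, A[1][1] + B[1][2] = 7 + 0 = 7, A[1][2] + B[2][2] = 8 + 6 = 14) = 5 (attained at k = 0)
  C[2][0] = min over k of (A[2][0] + B[0][0] = 0 + 8 = 8, A[2][1] + B[1][0] = 4 + 6 = 10, A[2][2] + B[2][0] = 6 + 2 = 8) = 8 (attained at k = 0)
  C[2][1] = min over k of (A[2][0] + B[0][1] = 0 + 10 = 10, A[2][1] + B[1][1] = 4 + -5 = -1, A[2][2] + B[2][1] = 6 + -3 = 3) = -1 (attained at k = 1)
  C[2][2] = min over k of (A[2][0] + B[0][2] = 0 + 8 = 8, A[2][1] + B[1][2] = 4 + 0 = 4, A[2][2] + B[2][2] = 6 + 6 = 12) = 4 (attained at k = 1)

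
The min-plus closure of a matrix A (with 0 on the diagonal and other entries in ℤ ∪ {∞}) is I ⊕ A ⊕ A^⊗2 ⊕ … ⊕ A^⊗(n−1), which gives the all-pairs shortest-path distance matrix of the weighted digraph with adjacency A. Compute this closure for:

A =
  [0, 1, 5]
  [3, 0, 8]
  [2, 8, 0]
Closure =
  [0, 1, 5]
  [3, 0, 8]
  [2, 3, 0]

This is the Floyd-Warshall all-pairs shortest-path computation. For each intermediate vertex k = 0, 1, …, 2, update dist[i][j] ← min(dist[i][j], dist[i][k] + dist[k][j]). The final matrix gives, for each (i, j), the minimum total weight of any directed path from i to j (possibly empty when i = j).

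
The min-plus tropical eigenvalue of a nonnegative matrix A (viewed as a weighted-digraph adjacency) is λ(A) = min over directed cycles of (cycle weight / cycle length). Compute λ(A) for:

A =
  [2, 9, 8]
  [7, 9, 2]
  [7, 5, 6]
λ(A) = 2

Enumerate directed cycles and compute their means (weight / length). Sample:
  cycle 0 → 0: weight = 2, length = 1, mean = 2/1 ≈ 2.000
  cycle 1 → 1: weight = 9, length = 1, mean = 9/1 ≈ 9.000
  cycle 2 → 2: weight = 6, length = 1, mean = 6/1 ≈ 6.000
  cycle 0 → 1 → 0: weight = 16, length = 2, mean = 16/2 ≈ 8.000
  cycle 0 → 2 → 0: weight = 15, length = 2, mean = 15/2 ≈ 7.500
  cycle 1 → 0 → 1: weight = 16, length = 2, mean = 16/2 ≈ 8.000
Minimum mean = 2.000, attained e.g. along the cycle 0 → 0 with weight 2 and length 1. So λ(A) = 2/1 = 2.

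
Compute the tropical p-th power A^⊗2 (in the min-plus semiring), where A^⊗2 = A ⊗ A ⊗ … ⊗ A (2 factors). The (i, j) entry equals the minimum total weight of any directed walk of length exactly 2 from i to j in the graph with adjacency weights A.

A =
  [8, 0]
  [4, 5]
A^⊗2 =
  [4, 5]
  [9, 4]

Each entry (A^⊗2)_ij equals the minimum over all length-2 walks i = v_0 → v_1 → … → v_2 = j of Σ_t A[v_t][v_{t+1}]. For example, for (i, j) = (0, 1) we minimise over 2 possible intermediate vertex sequences; the minimum is 5, attained along the walk 0 → 1 → 1.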